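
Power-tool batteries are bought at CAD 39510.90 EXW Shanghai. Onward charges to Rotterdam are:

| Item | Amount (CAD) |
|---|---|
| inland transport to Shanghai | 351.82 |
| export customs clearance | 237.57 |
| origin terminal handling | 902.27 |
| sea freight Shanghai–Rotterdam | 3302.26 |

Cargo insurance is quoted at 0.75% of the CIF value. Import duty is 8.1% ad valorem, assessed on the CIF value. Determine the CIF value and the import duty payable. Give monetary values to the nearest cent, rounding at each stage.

Let C be the CIF value. C = EXW price + pre-shipment costs + freight + 0.75% × C
C − 0.75% × C = 39510.90 + 351.82 + 237.57 + 902.27 + 3302.26
0.9925 × C = 44304.82
C = 44304.82 / 0.9925 = 44639.62
Insurance premium = 0.75% × 44639.62 = 334.80
Import duty = 44639.62 × 8.1% = 3615.81

CIF value: CAD 44639.62; import duty: CAD 3615.81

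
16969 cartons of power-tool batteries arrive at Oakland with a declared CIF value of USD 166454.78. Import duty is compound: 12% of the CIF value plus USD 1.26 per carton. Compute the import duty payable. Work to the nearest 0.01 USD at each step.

Ad valorem component: 166454.78 × 12% = 19974.57
Specific component: 16969 × 1.26 = 21380.94
Import duty = 19974.57 + 21380.94 = 41355.51

Import duty: USD 41355.51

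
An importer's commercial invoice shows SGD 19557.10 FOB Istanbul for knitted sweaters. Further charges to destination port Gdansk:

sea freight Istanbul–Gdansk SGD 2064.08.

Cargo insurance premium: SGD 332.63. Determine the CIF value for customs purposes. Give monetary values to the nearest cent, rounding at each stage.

CIF value: SGD 21953.81

CIF = FOB price + freight + insurance
CIF = 19557.10 + 2064.08 + 332.63 = 21953.81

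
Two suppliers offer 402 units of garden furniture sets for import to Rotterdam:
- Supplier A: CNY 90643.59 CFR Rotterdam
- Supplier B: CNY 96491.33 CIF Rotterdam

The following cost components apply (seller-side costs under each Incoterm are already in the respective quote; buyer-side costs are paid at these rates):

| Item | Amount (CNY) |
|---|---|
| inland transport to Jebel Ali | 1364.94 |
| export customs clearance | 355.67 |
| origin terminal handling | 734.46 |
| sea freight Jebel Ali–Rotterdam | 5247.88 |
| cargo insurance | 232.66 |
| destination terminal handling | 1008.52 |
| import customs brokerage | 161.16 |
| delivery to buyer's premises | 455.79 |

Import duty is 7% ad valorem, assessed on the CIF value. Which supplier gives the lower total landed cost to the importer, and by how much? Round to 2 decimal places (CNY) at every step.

Supplier A is cheaper by CNY 6008.13

Supplier A (CFR):
CIF value = CFR price + insurance = 90643.59 + 232.66 = 90876.25
Import duty = 90876.25 × 7% = 6361.34
Buyer bears (A): 232.66 + 1008.52 + 161.16 + 455.79 = 1858.13
Landed cost (A) = invoice 90643.59 + 1858.13 + duty 6361.34 = 98863.06
Supplier B (CIF):
The CIF price already equals the CIF value: 96491.33
Import duty = 96491.33 × 7% = 6754.39
Buyer bears (B): 1008.52 + 161.16 + 455.79 = 1625.47
Landed cost (B) = invoice 96491.33 + 1625.47 + duty 6754.39 = 104871.19
Difference = |98863.06 − 104871.19| = 6008.13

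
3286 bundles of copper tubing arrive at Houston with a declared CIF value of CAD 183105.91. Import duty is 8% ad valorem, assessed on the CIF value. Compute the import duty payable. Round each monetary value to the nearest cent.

Import duty: CAD 14648.47

Import duty = 183105.91 × 8% = 14648.47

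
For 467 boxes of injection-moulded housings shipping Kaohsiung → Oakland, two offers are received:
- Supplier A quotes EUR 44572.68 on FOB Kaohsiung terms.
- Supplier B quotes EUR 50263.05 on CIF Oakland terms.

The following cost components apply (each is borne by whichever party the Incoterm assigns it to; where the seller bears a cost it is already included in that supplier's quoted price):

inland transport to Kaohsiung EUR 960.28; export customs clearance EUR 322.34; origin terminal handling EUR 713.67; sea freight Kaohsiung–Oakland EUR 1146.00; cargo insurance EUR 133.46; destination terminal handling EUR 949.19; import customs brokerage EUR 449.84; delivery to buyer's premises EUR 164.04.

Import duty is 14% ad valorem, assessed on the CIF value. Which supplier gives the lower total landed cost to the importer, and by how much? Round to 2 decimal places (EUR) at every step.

Supplier A (FOB):
CIF value = FOB price + freight + insurance = 44572.68 + 1146.00 + 133.46 = 45852.14
Import duty = 45852.14 × 14% = 6419.30
Buyer bears (A): 1146.00 + 133.46 + 949.19 + 449.84 + 164.04 = 2842.53
Landed cost (A) = invoice 44572.68 + 2842.53 + duty 6419.30 = 53834.51
Supplier B (CIF):
The CIF price already equals the CIF value: 50263.05
Import duty = 50263.05 × 14% = 7036.83
Buyer bears (B): 949.19 + 449.84 + 164.04 = 1563.07
Landed cost (B) = invoice 50263.05 + 1563.07 + duty 7036.83 = 58862.95
Difference = |53834.51 − 58862.95| = 5028.44

Supplier A is cheaper by EUR 5028.44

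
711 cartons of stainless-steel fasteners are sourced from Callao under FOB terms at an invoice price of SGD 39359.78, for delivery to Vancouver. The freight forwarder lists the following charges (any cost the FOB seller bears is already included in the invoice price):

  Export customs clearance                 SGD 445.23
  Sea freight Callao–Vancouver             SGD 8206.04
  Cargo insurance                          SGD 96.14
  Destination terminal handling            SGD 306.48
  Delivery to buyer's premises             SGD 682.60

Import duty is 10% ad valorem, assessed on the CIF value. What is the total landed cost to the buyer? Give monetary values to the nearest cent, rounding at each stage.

FOB: the seller bears costs until goods are on board at the origin port; the buyer bears freight, insurance and all costs thereafter.
Already in the invoice (seller's account under FOB): export clearance — exclude.
CIF value = FOB price + freight + insurance = 39359.78 + 8206.04 + 96.14 = 47661.96
Import duty = 47661.96 × 10% = 4766.20
Buyer bears: freight 8206.04 + insurance 96.14 + destination terminal 306.48 + delivery 682.60 + duty 4766.20 = 14057.46
Landed cost = invoice 39359.78 + 14057.46 = 53417.24

Total landed cost: SGD 53417.24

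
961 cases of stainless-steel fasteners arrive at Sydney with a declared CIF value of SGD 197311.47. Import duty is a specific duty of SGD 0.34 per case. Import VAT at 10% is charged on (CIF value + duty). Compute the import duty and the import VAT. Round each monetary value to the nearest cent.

Import duty = 961 × 0.34 = 326.74
VAT base = CIF + duty = 197311.47 + 326.74 = 197638.21
Import VAT = 197638.21 × 10% = 19763.82

Import duty: SGD 326.74; import VAT: SGD 19763.82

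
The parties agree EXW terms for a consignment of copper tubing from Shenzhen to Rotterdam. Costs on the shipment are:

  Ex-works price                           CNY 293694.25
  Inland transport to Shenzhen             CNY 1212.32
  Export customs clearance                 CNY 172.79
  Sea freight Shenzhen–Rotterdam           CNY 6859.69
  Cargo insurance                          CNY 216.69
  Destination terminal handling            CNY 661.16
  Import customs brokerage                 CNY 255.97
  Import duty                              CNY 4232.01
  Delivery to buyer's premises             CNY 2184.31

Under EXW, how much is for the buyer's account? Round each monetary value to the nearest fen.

EXW: the seller makes goods available at their premises; the buyer bears all onward costs.
Seller's account: goods 293694.25 = 293694.25
Buyer's account: inland to port 1212.32 + export clearance 172.79 + freight 6859.69 + insurance 216.69 + destination terminal 661.16 + brokerage 255.97 + duty 4232.01 + delivery 2184.31 = 15794.94

Buyer's account: CNY 15794.94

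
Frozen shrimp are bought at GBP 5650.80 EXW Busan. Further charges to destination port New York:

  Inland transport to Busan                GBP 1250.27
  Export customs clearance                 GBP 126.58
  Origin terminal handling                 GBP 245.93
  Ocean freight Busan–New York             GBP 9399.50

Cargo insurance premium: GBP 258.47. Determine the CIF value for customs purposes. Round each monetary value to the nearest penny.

CIF value: GBP 16931.55

CIF = EXW price + pre-shipment costs + freight + insurance
CIF = 5650.80 + 1250.27 + 126.58 + 245.93 + 9399.50 + 258.47 = 16931.55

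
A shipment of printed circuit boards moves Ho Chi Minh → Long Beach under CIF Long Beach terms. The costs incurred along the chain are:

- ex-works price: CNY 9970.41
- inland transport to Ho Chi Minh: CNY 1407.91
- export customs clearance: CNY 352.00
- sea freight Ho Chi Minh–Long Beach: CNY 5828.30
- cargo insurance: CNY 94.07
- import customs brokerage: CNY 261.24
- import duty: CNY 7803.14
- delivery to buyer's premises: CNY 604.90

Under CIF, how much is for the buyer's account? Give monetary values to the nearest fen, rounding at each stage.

Buyer's account: CNY 8669.28

CIF: the seller pays costs through ocean freight and marine insurance to the destination port.
Seller's account: goods 9970.41 + inland to port 1407.91 + export clearance 352.00 + freight 5828.30 + insurance 94.07 = 17652.69
Buyer's account: brokerage 261.24 + duty 7803.14 + delivery 604.90 = 8669.28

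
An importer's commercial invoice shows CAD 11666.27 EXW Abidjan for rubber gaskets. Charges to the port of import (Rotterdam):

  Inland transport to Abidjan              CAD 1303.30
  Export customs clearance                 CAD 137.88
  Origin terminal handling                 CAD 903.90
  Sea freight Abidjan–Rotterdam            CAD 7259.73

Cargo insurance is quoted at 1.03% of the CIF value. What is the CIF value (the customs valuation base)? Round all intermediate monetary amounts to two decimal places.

CIF value: CAD 21492.45

Let C be the CIF value. C = EXW price + pre-shipment costs + freight + 1.03% × C
C − 1.03% × C = 11666.27 + 1303.30 + 137.88 + 903.90 + 7259.73
0.9897 × C = 21271.08
C = 21271.08 / 0.9897 = 21492.45
Insurance premium = 1.03% × 21492.45 = 221.37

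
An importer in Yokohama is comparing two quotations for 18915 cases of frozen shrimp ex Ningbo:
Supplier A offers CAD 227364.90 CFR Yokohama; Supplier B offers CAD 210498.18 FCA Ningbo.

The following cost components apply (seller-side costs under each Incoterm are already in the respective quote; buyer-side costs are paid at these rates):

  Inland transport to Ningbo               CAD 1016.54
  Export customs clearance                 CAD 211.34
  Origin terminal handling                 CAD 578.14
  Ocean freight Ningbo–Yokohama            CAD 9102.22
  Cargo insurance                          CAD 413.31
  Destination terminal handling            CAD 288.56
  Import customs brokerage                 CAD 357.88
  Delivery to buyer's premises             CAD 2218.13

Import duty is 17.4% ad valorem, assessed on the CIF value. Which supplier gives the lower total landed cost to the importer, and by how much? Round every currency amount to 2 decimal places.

Supplier A (CFR):
CIF value = CFR price + insurance = 227364.90 + 413.31 = 227778.21
Import duty = 227778.21 × 17.4% = 39633.41
Buyer bears (A): 413.31 + 288.56 + 357.88 + 2218.13 = 3277.88
Landed cost (A) = invoice 227364.90 + 3277.88 + duty 39633.41 = 270276.19
Supplier B (FCA):
CIF value = FCA price + origin terminal + freight + insurance = 210498.18 + 578.14 + 9102.22 + 413.31 = 220591.85
Import duty = 220591.85 × 17.4% = 38382.98
Buyer bears (B): 578.14 + 9102.22 + 413.31 + 288.56 + 357.88 + 2218.13 = 12958.24
Landed cost (B) = invoice 210498.18 + 12958.24 + duty 38382.98 = 261839.40
Difference = |270276.19 − 261839.40| = 8436.79

Supplier B is cheaper by CAD 8436.79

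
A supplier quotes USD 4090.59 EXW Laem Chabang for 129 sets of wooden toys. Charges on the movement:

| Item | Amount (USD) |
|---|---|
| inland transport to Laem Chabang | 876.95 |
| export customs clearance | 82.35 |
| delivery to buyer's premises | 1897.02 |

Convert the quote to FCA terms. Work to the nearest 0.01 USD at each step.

FCA price: USD 5049.89

Not relevant to the conversion: delivery — on the buyer under both terms; not part of either seller's price.
From EXW to FCA, the seller additionally bears: inland to port, export clearance.
FCA price = 4090.59 + 876.95 + 82.35 = 5049.89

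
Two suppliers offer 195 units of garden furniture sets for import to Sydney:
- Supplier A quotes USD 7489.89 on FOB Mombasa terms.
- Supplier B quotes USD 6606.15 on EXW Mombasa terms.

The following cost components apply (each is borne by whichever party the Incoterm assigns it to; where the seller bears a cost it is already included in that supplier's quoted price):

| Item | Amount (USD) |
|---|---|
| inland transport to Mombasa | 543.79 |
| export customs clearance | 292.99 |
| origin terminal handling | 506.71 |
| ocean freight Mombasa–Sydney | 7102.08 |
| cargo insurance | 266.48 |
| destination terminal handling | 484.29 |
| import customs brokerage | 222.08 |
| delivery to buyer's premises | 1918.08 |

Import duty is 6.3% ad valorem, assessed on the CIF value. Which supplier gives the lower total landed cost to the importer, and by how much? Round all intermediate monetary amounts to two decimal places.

Supplier A (FOB):
CIF value = FOB price + freight + insurance = 7489.89 + 7102.08 + 266.48 = 14858.45
Import duty = 14858.45 × 6.3% = 936.08
Buyer bears (A): 7102.08 + 266.48 + 484.29 + 222.08 + 1918.08 = 9993.01
Landed cost (A) = invoice 7489.89 + 9993.01 + duty 936.08 = 18418.98
Supplier B (EXW):
CIF value = EXW price + inland to port + export clearance + origin terminal + freight + insurance = 6606.15 + 543.79 + 292.99 + 506.71 + 7102.08 + 266.48 = 15318.20
Import duty = 15318.20 × 6.3% = 965.05
Buyer bears (B): 543.79 + 292.99 + 506.71 + 7102.08 + 266.48 + 484.29 + 222.08 + 1918.08 = 11336.50
Landed cost (B) = invoice 6606.15 + 11336.50 + duty 965.05 = 18907.70
Difference = |18418.98 − 18907.70| = 488.72

Supplier A is cheaper by USD 488.72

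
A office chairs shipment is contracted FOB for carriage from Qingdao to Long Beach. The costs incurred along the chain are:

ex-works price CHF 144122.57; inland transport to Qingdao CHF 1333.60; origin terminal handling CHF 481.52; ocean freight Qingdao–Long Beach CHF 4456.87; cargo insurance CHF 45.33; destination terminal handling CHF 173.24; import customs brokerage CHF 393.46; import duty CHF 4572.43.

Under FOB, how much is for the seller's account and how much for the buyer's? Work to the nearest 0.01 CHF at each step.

Seller: CHF 145937.69; buyer: CHF 9641.33

FOB: the seller bears costs until goods are on board at the origin port; the buyer bears freight, insurance and all costs thereafter.
Seller's account: goods 144122.57 + inland to port 1333.60 + origin terminal 481.52 = 145937.69
Buyer's account: freight 4456.87 + insurance 45.33 + destination terminal 173.24 + brokerage 393.46 + duty 4572.43 = 9641.33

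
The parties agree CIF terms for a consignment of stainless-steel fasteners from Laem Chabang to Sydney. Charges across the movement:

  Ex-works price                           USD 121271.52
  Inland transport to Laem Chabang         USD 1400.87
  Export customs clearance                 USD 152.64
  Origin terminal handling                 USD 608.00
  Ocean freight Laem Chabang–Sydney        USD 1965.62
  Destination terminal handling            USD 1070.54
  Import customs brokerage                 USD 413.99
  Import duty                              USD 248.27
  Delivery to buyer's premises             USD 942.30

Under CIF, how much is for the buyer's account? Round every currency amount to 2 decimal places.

Buyer's account: USD 2675.10

CIF: the seller pays costs through ocean freight and marine insurance to the destination port.
Seller's account: goods 121271.52 + inland to port 1400.87 + export clearance 152.64 + origin terminal 608.00 + freight 1965.62 = 125398.65
Buyer's account: destination terminal 1070.54 + brokerage 413.99 + duty 248.27 + delivery 942.30 = 2675.10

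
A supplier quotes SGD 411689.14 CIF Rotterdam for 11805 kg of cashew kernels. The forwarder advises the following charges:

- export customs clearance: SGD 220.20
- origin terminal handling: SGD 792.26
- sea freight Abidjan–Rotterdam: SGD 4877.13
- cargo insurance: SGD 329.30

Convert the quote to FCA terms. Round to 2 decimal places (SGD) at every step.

Not relevant to the conversion: export clearance — on the seller under both CIF and FCA; already in the CIF price and stays in the FCA price.
From CIF to FCA, the seller no longer bears: origin terminal, freight, insurance.
FCA price = 411689.14 − 792.26 − 4877.13 − 329.30 = 405690.45

FCA price: SGD 405690.45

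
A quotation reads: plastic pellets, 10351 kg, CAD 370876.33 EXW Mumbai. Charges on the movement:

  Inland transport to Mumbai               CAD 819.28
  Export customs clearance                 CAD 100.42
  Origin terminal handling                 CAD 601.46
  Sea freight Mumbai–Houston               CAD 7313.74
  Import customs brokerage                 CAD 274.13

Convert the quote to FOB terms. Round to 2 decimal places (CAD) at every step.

Not relevant to the conversion: freight, brokerage — on the buyer under both terms; not part of either seller's price.
From EXW to FOB, the seller additionally bears: inland to port, export clearance, origin terminal.
FOB price = 370876.33 + 819.28 + 100.42 + 601.46 = 372397.49

FOB price: CAD 372397.49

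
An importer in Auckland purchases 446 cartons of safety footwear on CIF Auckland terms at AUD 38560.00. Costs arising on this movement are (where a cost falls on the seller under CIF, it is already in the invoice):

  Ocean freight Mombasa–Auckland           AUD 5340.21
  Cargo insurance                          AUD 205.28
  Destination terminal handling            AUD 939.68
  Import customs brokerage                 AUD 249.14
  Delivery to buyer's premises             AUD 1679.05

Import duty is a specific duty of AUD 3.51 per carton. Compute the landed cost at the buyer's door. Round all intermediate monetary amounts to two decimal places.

CIF: the seller pays costs through ocean freight and marine insurance to the destination port.
Already in the invoice (seller's account under CIF): freight, insurance — exclude.
The CIF price already equals the CIF value: 38560.00
Import duty = 446 × 3.51 = 1565.46
Buyer bears: destination terminal 939.68 + brokerage 249.14 + delivery 1679.05 + duty 1565.46 = 4433.33
Landed cost = invoice 38560.00 + 4433.33 = 42993.33

Total landed cost: AUD 42993.33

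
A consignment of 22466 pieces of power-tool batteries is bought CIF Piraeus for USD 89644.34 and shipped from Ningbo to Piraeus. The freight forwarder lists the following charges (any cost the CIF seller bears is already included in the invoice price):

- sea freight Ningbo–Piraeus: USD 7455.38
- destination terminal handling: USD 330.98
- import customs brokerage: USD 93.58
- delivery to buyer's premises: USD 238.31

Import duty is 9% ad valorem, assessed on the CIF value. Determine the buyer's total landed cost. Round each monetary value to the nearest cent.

CIF: the seller pays costs through ocean freight and marine insurance to the destination port.
Already in the invoice (seller's account under CIF): freight — exclude.
The CIF price already equals the CIF value: 89644.34
Import duty = 89644.34 × 9% = 8067.99
Buyer bears: destination terminal 330.98 + brokerage 93.58 + delivery 238.31 + duty 8067.99 = 8730.86
Landed cost = invoice 89644.34 + 8730.86 = 98375.20

Total landed cost: USD 98375.20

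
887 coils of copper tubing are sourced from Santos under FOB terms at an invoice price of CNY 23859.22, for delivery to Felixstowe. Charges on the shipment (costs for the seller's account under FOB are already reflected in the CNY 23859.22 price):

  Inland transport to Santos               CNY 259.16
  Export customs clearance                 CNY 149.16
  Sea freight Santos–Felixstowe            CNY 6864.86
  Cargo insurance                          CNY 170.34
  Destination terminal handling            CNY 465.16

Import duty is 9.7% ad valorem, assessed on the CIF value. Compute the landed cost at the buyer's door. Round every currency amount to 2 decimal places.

Total landed cost: CNY 34356.34

FOB: the seller bears costs until goods are on board at the origin port; the buyer bears freight, insurance and all costs thereafter.
Already in the invoice (seller's account under FOB): inland to port, export clearance — exclude.
CIF value = FOB price + freight + insurance = 23859.22 + 6864.86 + 170.34 = 30894.42
Import duty = 30894.42 × 9.7% = 2996.76
Buyer bears: freight 6864.86 + insurance 170.34 + destination terminal 465.16 + duty 2996.76 = 10497.12
Landed cost = invoice 23859.22 + 10497.12 = 34356.34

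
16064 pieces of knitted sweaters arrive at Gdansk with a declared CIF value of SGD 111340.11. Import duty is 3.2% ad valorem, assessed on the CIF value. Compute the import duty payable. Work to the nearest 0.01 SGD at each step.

Import duty = 111340.11 × 3.2% = 3562.88

Import duty: SGD 3562.88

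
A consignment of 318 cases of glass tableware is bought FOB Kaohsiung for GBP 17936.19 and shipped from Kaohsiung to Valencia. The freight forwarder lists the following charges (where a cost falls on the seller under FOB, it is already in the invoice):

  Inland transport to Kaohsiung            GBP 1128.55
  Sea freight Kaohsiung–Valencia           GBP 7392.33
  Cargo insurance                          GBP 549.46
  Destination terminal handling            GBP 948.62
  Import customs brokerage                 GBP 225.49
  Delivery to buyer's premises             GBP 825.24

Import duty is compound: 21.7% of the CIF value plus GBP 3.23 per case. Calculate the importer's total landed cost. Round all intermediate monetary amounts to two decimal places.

FOB: the seller bears costs until goods are on board at the origin port; the buyer bears freight, insurance and all costs thereafter.
Already in the invoice (seller's account under FOB): inland to port — exclude.
CIF value = FOB price + freight + insurance = 17936.19 + 7392.33 + 549.46 = 25877.98
Ad valorem component: 25877.98 × 21.7% = 5615.52
Specific component: 318 × 3.23 = 1027.14
Import duty = 5615.52 + 1027.14 = 6642.66
Buyer bears: freight 7392.33 + insurance 549.46 + destination terminal 948.62 + brokerage 225.49 + delivery 825.24 + duty 6642.66 = 16583.80
Landed cost = invoice 17936.19 + 16583.80 = 34519.99

Total landed cost: GBP 34519.99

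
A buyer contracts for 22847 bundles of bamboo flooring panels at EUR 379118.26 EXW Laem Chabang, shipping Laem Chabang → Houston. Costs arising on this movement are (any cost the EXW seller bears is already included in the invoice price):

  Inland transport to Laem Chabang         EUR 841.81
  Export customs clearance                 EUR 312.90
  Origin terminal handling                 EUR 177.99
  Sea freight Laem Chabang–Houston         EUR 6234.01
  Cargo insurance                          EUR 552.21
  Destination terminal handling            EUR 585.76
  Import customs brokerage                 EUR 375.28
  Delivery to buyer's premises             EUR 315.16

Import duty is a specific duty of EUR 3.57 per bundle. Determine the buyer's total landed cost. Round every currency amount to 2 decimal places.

Total landed cost: EUR 470077.17

EXW: the seller makes goods available at their premises; the buyer bears all onward costs.
CIF value = EXW price + inland to port + export clearance + origin terminal + freight + insurance = 379118.26 + 841.81 + 312.90 + 177.99 + 6234.01 + 552.21 = 387237.18
Import duty = 22847 × 3.57 = 81563.79
Buyer bears: inland to port 841.81 + export clearance 312.90 + origin terminal 177.99 + freight 6234.01 + insurance 552.21 + destination terminal 585.76 + brokerage 375.28 + delivery 315.16 + duty 81563.79 = 90958.91
Landed cost = invoice 379118.26 + 90958.91 = 470077.17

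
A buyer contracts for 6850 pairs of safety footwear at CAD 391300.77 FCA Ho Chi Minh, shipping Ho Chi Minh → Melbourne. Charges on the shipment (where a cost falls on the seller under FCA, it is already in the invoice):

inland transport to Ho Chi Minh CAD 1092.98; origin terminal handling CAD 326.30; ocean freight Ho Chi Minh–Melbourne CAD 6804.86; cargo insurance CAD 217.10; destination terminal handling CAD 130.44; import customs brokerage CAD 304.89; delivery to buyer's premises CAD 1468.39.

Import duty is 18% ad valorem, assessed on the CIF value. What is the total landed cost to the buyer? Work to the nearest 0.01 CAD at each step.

FCA: the seller delivers export-cleared goods to the carrier; the buyer bears costs from that point.
Already in the invoice (seller's account under FCA): inland to port — exclude.
CIF value = FCA price + origin terminal + freight + insurance = 391300.77 + 326.30 + 6804.86 + 217.10 = 398649.03
Import duty = 398649.03 × 18% = 71756.83
Buyer bears: origin terminal 326.30 + freight 6804.86 + insurance 217.10 + destination terminal 130.44 + brokerage 304.89 + delivery 1468.39 + duty 71756.83 = 81008.81
Landed cost = invoice 391300.77 + 81008.81 = 472309.58

Total landed cost: CAD 472309.58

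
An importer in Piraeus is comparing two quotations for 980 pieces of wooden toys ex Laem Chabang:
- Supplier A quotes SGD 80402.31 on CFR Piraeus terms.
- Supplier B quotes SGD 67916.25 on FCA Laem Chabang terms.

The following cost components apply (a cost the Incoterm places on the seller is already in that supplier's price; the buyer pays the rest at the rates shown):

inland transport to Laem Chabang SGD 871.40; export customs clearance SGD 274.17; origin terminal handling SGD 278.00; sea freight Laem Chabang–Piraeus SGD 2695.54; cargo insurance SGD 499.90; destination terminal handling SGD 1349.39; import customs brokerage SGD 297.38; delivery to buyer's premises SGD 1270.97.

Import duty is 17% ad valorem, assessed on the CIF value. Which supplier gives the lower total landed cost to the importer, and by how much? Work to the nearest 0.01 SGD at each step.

Supplier A (CFR):
CIF value = CFR price + insurance = 80402.31 + 499.90 = 80902.21
Import duty = 80902.21 × 17% = 13753.38
Buyer bears (A): 499.90 + 1349.39 + 297.38 + 1270.97 = 3417.64
Landed cost (A) = invoice 80402.31 + 3417.64 + duty 13753.38 = 97573.33
Supplier B (FCA):
CIF value = FCA price + origin terminal + freight + insurance = 67916.25 + 278.00 + 2695.54 + 499.90 = 71389.69
Import duty = 71389.69 × 17% = 12136.25
Buyer bears (B): 278.00 + 2695.54 + 499.90 + 1349.39 + 297.38 + 1270.97 = 6391.18
Landed cost (B) = invoice 67916.25 + 6391.18 + duty 12136.25 = 86443.68
Difference = |97573.33 − 86443.68| = 11129.65

Supplier B is cheaper by SGD 11129.65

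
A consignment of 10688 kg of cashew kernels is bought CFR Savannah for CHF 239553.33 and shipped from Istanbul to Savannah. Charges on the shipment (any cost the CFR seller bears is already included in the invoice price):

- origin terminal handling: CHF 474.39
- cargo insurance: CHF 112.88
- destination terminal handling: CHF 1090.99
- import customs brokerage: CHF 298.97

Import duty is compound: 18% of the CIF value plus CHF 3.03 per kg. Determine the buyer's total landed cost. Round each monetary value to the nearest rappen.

CFR: the seller pays costs through ocean freight to the destination port, but not insurance.
Already in the invoice (seller's account under CFR): origin terminal — exclude.
CIF value = CFR price + insurance = 239553.33 + 112.88 = 239666.21
Ad valorem component: 239666.21 × 18% = 43139.92
Specific component: 10688 × 3.03 = 32384.64
Import duty = 43139.92 + 32384.64 = 75524.56
Buyer bears: insurance 112.88 + destination terminal 1090.99 + brokerage 298.97 + duty 75524.56 = 77027.40
Landed cost = invoice 239553.33 + 77027.40 = 316580.73

Total landed cost: CHF 316580.73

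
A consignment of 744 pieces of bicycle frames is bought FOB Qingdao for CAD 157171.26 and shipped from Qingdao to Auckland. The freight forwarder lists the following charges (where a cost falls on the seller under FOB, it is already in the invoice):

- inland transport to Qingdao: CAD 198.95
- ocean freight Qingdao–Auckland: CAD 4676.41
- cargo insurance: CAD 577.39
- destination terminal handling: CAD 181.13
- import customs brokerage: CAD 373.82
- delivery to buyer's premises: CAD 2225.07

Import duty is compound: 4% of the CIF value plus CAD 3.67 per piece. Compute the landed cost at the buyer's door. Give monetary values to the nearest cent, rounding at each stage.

Total landed cost: CAD 174432.56

FOB: the seller bears costs until goods are on board at the origin port; the buyer bears freight, insurance and all costs thereafter.
Already in the invoice (seller's account under FOB): inland to port — exclude.
CIF value = FOB price + freight + insurance = 157171.26 + 4676.41 + 577.39 = 162425.06
Ad valorem component: 162425.06 × 4% = 6497.00
Specific component: 744 × 3.67 = 2730.48
Import duty = 6497.00 + 2730.48 = 9227.48
Buyer bears: freight 4676.41 + insurance 577.39 + destination terminal 181.13 + brokerage 373.82 + delivery 2225.07 + duty 9227.48 = 17261.30
Landed cost = invoice 157171.26 + 17261.30 = 174432.56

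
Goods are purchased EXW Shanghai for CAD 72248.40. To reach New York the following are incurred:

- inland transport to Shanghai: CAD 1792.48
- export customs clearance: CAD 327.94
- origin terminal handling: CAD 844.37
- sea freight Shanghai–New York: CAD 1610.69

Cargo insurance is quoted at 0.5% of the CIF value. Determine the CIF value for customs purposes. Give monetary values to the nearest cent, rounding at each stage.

Let C be the CIF value. C = EXW price + pre-shipment costs + freight + 0.5% × C
C − 0.5% × C = 72248.40 + 1792.48 + 327.94 + 844.37 + 1610.69
0.995 × C = 76823.88
C = 76823.88 / 0.995 = 77209.93
Insurance premium = 0.5% × 77209.93 = 386.05

CIF value: CAD 77209.93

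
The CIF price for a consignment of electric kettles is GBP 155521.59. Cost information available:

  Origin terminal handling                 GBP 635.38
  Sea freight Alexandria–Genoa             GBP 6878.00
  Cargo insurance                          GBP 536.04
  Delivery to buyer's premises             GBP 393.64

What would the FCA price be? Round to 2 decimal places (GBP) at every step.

FCA price: GBP 147472.17

Not relevant to the conversion: delivery — on the buyer under both terms; not part of either seller's price.
From CIF to FCA, the seller no longer bears: origin terminal, freight, insurance.
FCA price = 155521.59 − 635.38 − 6878.00 − 536.04 = 147472.17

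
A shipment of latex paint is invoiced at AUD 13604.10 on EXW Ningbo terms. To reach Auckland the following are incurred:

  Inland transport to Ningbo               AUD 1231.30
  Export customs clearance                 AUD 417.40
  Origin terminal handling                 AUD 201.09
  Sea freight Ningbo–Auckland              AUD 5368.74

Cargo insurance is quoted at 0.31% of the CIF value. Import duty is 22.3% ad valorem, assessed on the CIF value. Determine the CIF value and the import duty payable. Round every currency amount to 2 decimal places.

Let C be the CIF value. C = EXW price + pre-shipment costs + freight + 0.31% × C
C − 0.31% × C = 13604.10 + 1231.30 + 417.40 + 201.09 + 5368.74
0.9969 × C = 20822.63
C = 20822.63 / 0.9969 = 20887.38
Insurance premium = 0.31% × 20887.38 = 64.75
Import duty = 20887.38 × 22.3% = 4657.89

CIF value: AUD 20887.38; import duty: AUD 4657.89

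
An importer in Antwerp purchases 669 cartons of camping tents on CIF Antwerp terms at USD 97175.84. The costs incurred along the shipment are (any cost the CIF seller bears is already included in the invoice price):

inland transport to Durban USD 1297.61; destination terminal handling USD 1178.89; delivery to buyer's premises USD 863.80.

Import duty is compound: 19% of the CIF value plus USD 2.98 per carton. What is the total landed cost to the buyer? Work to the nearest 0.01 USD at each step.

CIF: the seller pays costs through ocean freight and marine insurance to the destination port.
Already in the invoice (seller's account under CIF): inland to port — exclude.
The CIF price already equals the CIF value: 97175.84
Ad valorem component: 97175.84 × 19% = 18463.41
Specific component: 669 × 2.98 = 1993.62
Import duty = 18463.41 + 1993.62 = 20457.03
Buyer bears: destination terminal 1178.89 + delivery 863.80 + duty 20457.03 = 22499.72
Landed cost = invoice 97175.84 + 22499.72 = 119675.56

Total landed cost: USD 119675.56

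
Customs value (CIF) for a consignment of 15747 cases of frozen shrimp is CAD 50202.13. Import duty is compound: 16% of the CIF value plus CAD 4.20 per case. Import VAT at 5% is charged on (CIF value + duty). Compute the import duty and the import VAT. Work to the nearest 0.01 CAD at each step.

Ad valorem component: 50202.13 × 16% = 8032.34
Specific component: 15747 × 4.20 = 66137.40
Import duty = 8032.34 + 66137.40 = 74169.74
VAT base = CIF + duty = 50202.13 + 74169.74 = 124371.87
Import VAT = 124371.87 × 5% = 6218.59

Import duty: CAD 74169.74; import VAT: CAD 6218.59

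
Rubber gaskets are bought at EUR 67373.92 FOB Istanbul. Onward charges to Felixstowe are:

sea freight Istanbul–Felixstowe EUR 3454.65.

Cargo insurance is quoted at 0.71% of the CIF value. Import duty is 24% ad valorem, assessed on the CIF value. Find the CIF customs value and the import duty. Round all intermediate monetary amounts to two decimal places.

CIF value: EUR 71335.05; import duty: EUR 17120.41

Let C be the CIF value. C = FOB price + freight + 0.71% × C
C − 0.71% × C = 67373.92 + 3454.65
0.9929 × C = 70828.57
C = 70828.57 / 0.9929 = 71335.05
Insurance premium = 0.71% × 71335.05 = 506.48
Import duty = 71335.05 × 24% = 17120.41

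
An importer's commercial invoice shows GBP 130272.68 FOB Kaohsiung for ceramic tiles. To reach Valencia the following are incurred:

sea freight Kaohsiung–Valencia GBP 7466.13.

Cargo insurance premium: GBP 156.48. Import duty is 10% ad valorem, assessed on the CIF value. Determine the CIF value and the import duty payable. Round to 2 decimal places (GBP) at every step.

CIF = FOB price + freight + insurance
CIF = 130272.68 + 7466.13 + 156.48 = 137895.29
Import duty = 137895.29 × 10% = 13789.53

CIF value: GBP 137895.29; import duty: GBP 13789.53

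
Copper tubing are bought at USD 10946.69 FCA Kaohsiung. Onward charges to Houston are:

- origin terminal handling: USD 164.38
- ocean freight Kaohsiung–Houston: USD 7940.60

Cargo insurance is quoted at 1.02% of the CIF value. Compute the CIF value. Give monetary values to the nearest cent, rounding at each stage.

CIF value: USD 19248.00

Let C be the CIF value. C = FCA price + pre-shipment costs + freight + 1.02% × C
C − 1.02% × C = 10946.69 + 164.38 + 7940.60
0.9898 × C = 19051.67
C = 19051.67 / 0.9898 = 19248.00
Insurance premium = 1.02% × 19248.00 = 196.33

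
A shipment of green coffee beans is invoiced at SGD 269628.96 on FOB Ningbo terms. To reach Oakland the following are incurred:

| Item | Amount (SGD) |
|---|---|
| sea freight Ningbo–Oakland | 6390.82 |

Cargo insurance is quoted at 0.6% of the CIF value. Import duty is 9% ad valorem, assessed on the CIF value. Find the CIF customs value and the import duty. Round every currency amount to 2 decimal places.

CIF value: SGD 277685.90; import duty: SGD 24991.73

Let C be the CIF value. C = FOB price + freight + 0.6% × C
C − 0.6% × C = 269628.96 + 6390.82
0.994 × C = 276019.78
C = 276019.78 / 0.994 = 277685.90
Insurance premium = 0.6% × 277685.90 = 1666.12
Import duty = 277685.90 × 9% = 24991.73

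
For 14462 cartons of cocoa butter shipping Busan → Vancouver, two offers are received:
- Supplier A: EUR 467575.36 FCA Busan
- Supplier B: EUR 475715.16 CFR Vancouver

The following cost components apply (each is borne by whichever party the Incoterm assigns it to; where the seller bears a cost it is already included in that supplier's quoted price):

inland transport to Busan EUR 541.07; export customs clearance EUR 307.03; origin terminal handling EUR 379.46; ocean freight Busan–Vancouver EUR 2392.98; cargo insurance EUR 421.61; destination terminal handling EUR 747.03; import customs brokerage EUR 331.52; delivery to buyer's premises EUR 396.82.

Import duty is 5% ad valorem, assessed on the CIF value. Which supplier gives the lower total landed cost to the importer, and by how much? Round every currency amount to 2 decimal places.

Supplier A is cheaper by EUR 5635.73

Supplier A (FCA):
CIF value = FCA price + origin terminal + freight + insurance = 467575.36 + 379.46 + 2392.98 + 421.61 = 470769.41
Import duty = 470769.41 × 5% = 23538.47
Buyer bears (A): 379.46 + 2392.98 + 421.61 + 747.03 + 331.52 + 396.82 = 4669.42
Landed cost (A) = invoice 467575.36 + 4669.42 + duty 23538.47 = 495783.25
Supplier B (CFR):
CIF value = CFR price + insurance = 475715.16 + 421.61 = 476136.77
Import duty = 476136.77 × 5% = 23806.84
Buyer bears (B): 421.61 + 747.03 + 331.52 + 396.82 = 1896.98
Landed cost (B) = invoice 475715.16 + 1896.98 + duty 23806.84 = 501418.98
Difference = |495783.25 − 501418.98| = 5635.73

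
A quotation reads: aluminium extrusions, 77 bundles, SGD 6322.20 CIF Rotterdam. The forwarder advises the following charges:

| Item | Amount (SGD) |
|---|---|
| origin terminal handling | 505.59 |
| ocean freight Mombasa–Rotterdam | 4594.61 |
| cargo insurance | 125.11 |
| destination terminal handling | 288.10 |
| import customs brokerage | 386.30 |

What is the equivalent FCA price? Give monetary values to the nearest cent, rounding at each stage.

FCA price: SGD 1096.89

Not relevant to the conversion: destination terminal, brokerage — on the buyer under both terms; not part of either seller's price.
From CIF to FCA, the seller no longer bears: origin terminal, freight, insurance.
FCA price = 6322.20 − 505.59 − 4594.61 − 125.11 = 1096.89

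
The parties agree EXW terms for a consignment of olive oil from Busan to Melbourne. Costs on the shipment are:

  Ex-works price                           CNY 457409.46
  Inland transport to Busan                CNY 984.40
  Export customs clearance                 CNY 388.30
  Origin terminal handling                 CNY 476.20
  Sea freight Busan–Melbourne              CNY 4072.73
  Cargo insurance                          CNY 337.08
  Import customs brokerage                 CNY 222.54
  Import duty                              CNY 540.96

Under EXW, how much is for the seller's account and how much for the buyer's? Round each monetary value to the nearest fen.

Seller: CNY 457409.46; buyer: CNY 7022.21

EXW: the seller makes goods available at their premises; the buyer bears all onward costs.
Seller's account: goods 457409.46 = 457409.46
Buyer's account: inland to port 984.40 + export clearance 388.30 + origin terminal 476.20 + freight 4072.73 + insurance 337.08 + brokerage 222.54 + duty 540.96 = 7022.21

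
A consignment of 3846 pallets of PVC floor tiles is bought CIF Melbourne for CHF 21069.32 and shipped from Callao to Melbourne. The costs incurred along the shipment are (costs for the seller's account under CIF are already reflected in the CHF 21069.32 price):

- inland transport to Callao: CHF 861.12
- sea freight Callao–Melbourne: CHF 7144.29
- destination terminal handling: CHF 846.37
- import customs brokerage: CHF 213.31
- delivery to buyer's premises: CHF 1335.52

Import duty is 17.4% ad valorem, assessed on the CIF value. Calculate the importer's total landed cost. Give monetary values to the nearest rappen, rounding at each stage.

CIF: the seller pays costs through ocean freight and marine insurance to the destination port.
Already in the invoice (seller's account under CIF): inland to port, freight — exclude.
The CIF price already equals the CIF value: 21069.32
Import duty = 21069.32 × 17.4% = 3666.06
Buyer bears: destination terminal 846.37 + brokerage 213.31 + delivery 1335.52 + duty 3666.06 = 6061.26
Landed cost = invoice 21069.32 + 6061.26 = 27130.58

Total landed cost: CHF 27130.58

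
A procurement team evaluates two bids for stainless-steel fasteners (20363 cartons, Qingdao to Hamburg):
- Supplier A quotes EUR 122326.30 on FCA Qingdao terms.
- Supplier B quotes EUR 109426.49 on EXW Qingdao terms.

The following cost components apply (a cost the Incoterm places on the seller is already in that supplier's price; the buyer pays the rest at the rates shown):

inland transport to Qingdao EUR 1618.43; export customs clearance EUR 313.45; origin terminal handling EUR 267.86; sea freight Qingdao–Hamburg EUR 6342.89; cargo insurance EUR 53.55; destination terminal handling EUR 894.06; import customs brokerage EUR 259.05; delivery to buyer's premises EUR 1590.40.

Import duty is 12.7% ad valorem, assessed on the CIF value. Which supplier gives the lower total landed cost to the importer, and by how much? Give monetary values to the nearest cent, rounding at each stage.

Supplier B is cheaper by EUR 12360.86

Supplier A (FCA):
CIF value = FCA price + origin terminal + freight + insurance = 122326.30 + 267.86 + 6342.89 + 53.55 = 128990.60
Import duty = 128990.60 × 12.7% = 16381.81
Buyer bears (A): 267.86 + 6342.89 + 53.55 + 894.06 + 259.05 + 1590.40 = 9407.81
Landed cost (A) = invoice 122326.30 + 9407.81 + duty 16381.81 = 148115.92
Supplier B (EXW):
CIF value = EXW price + inland to port + export clearance + origin terminal + freight + insurance = 109426.49 + 1618.43 + 313.45 + 267.86 + 6342.89 + 53.55 = 118022.67
Import duty = 118022.67 × 12.7% = 14988.88
Buyer bears (B): 1618.43 + 313.45 + 267.86 + 6342.89 + 53.55 + 894.06 + 259.05 + 1590.40 = 11339.69
Landed cost (B) = invoice 109426.49 + 11339.69 + duty 14988.88 = 135755.06
Difference = |148115.92 − 135755.06| = 12360.86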